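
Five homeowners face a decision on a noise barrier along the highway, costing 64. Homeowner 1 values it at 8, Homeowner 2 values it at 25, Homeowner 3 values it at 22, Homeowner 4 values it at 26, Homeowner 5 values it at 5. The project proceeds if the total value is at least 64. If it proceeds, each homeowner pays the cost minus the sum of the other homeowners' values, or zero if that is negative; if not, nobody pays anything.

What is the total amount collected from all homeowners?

7

Total value 86 ≥ cost 64, so it is built.
Homeowner 1: others sum to 78; max(0, 64 - 78) = 0.
Homeowner 2: others sum to 61; max(0, 64 - 61) = 3.
Homeowner 3: others sum to 64; max(0, 64 - 64) = 0.
Homeowner 4: others sum to 60; max(0, 64 - 60) = 4.
Homeowner 5: others sum to 81; max(0, 64 - 81) = 0.
Total collected = 0 + 3 + 0 + 4 + 0 = 7.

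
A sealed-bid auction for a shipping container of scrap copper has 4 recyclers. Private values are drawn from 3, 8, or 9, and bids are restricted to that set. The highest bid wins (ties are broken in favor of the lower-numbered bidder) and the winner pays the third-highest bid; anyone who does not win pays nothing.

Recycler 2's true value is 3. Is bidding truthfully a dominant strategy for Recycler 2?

Check each profile of the others' bids and compare truth against every alternative bid.
Others bid (3, 8, 8): truth gives 0, best alternative gives -5.
Others bid (3, 3, 3): truth gives 0, best alternative gives 0.
Others bid (3, 3, 8): truth gives 0, best alternative gives 0.
Others bid (3, 3, 9): truth gives 0, best alternative gives 0.
Others bid (3, 8, 3): truth gives 0, best alternative gives 0.
Others bid (3, 8, 9): truth gives 0, best alternative gives 0.
(Remaining 21 profiles checked similarly; truth is weakly best in each.)
In every case the truthful bid is at least as good as any alternative, so it is a dominant strategy.

Yes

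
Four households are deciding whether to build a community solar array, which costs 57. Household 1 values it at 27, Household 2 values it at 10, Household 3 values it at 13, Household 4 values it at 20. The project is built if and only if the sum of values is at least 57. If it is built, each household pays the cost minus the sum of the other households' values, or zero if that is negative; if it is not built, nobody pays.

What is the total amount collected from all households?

21

Total value 70 ≥ cost 57, so it is built.
Household 1: others sum to 43; max(0, 57 - 43) = 14.
Household 2: others sum to 60; max(0, 57 - 60) = 0.
Household 3: others sum to 57; max(0, 57 - 57) = 0.
Household 4: others sum to 50; max(0, 57 - 50) = 7.
Total collected = 14 + 0 + 0 + 7 = 21.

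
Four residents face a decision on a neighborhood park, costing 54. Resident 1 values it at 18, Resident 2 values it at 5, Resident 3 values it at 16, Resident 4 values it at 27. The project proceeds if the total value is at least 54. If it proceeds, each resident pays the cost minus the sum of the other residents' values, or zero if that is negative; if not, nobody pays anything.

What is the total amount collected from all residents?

Total value 66 ≥ cost 54, so it is built.
Resident 1: others sum to 48; max(0, 54 - 48) = 6.
Resident 2: others sum to 61; max(0, 54 - 61) = 0.
Resident 3: others sum to 50; max(0, 54 - 50) = 4.
Resident 4: others sum to 39; max(0, 54 - 39) = 15.
Total collected = 6 + 0 + 4 + 15 = 25.

25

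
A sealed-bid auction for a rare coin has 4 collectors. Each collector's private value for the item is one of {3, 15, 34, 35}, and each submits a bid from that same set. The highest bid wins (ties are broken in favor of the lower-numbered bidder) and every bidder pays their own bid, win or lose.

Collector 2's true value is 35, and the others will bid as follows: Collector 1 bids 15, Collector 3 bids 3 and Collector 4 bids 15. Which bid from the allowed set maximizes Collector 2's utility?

Bid 3: loses but pays 3, utility -3.
Bid 15: loses but pays 15, utility -15.
Bid 34: wins, pays 34, utility 35 - 34 = 1.
Bid 35: wins, pays 35, utility 35 - 35 = 0.
The best choice is 34 with utility 1.

34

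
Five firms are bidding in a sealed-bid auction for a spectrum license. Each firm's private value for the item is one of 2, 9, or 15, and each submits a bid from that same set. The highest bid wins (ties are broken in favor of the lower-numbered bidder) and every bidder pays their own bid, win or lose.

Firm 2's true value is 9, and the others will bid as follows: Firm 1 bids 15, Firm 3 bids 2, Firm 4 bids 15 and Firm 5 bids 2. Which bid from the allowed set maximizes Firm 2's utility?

2

Bid 2: loses but pays 2, utility -2.
Bid 9: loses but pays 9, utility -9.
Bid 15: loses but pays 15, utility -15.
The best choice is 2 with utility -2.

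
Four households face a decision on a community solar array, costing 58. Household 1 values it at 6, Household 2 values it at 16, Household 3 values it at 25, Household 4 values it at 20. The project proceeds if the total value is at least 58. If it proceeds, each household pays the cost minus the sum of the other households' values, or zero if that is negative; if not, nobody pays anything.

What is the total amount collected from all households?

34

Total value 67 ≥ cost 58, so it is built.
Household 1: others sum to 61; max(0, 58 - 61) = 0.
Household 2: others sum to 51; max(0, 58 - 51) = 7.
Household 3: others sum to 42; max(0, 58 - 42) = 16.
Household 4: others sum to 47; max(0, 58 - 47) = 11.
Total collected = 0 + 7 + 16 + 11 = 34.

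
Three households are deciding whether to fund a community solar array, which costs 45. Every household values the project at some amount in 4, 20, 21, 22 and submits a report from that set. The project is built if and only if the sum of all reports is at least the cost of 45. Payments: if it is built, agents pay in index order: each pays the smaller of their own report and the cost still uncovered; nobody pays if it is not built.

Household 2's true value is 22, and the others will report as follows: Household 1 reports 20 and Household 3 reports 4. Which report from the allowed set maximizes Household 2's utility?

21

Report 4: project not built, utility 0.
Report 20: project not built, utility 0.
Report 21: project built, pays 21, utility 22 - 21 = 1.
Report 22: project built, pays 22, utility 22 - 22 = 0.
The best choice is 21 with utility 1.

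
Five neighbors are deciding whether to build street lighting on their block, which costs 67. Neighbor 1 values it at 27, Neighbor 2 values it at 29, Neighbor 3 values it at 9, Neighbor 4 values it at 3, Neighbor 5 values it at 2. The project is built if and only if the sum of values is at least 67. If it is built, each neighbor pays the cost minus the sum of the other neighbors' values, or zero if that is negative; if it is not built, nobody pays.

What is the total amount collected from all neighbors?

56

Total value 70 ≥ cost 67, so it is built.
Neighbor 1: others sum to 43; max(0, 67 - 43) = 24.
Neighbor 2: others sum to 41; max(0, 67 - 41) = 26.
Neighbor 3: others sum to 61; max(0, 67 - 61) = 6.
Neighbor 4: others sum to 67; max(0, 67 - 67) = 0.
Neighbor 5: others sum to 68; max(0, 67 - 68) = 0.
Total collected = 24 + 26 + 6 + 0 + 0 = 56.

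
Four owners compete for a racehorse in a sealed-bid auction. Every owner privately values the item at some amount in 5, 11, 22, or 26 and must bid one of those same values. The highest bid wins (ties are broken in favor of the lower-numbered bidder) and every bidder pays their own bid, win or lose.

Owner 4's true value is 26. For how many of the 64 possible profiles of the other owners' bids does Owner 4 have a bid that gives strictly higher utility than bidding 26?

Others bid (5, 5, 5): truth gives 0; bid 11 gives 15 > 0. Violating.
Others bid (5, 5, 11): truth gives 0; bid 22 gives 4 > 0. Violating.
Others bid (5, 5, 26): truth gives -26; bid 5 gives -5 > -26. Violating.
Others bid (5, 11, 5): truth gives 0; bid 22 gives 4 > 0. Violating.
Others bid (5, 5, 22): truth gives 0; no alternative beats it.
Others bid (5, 11, 22): truth gives 0; no alternative beats it.
(Checking all 64 profiles: 45 have a profitable deviation, 19 do not.)

45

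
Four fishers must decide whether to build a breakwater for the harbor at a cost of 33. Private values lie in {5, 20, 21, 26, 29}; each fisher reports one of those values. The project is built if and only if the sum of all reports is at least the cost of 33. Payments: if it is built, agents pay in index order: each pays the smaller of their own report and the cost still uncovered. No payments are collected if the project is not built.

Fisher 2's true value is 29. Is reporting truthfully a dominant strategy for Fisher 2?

Consider the case where Fisher 1 reports 5, Fisher 3 reports 5 and Fisher 4 reports 5.
Truthful report 29: project built, pays 28, utility 29 - 28 = 1.
Report 20 instead: project built, pays 20, utility 29 - 20 = 9.
Since 9 > 1, reporting 20 is strictly better here, so truthful reporting is not dominant.

No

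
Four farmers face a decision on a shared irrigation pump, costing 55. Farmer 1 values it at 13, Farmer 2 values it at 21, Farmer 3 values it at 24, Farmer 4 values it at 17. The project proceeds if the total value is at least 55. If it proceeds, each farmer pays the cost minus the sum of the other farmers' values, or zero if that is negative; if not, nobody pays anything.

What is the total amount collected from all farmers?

Total value 75 ≥ cost 55, so it is built.
Farmer 1: others sum to 62; max(0, 55 - 62) = 0.
Farmer 2: others sum to 54; max(0, 55 - 54) = 1.
Farmer 3: others sum to 51; max(0, 55 - 51) = 4.
Farmer 4: others sum to 58; max(0, 55 - 58) = 0.
Total collected = 0 + 1 + 4 + 0 = 5.

5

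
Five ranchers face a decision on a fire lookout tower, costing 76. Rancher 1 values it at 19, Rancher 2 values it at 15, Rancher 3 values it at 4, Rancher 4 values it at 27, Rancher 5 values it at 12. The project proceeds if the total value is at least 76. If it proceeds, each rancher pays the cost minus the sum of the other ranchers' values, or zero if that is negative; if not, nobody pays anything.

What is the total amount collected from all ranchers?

72

Total value 77 ≥ cost 76, so it is built.
Rancher 1: others sum to 58; max(0, 76 - 58) = 18.
Rancher 2: others sum to 62; max(0, 76 - 62) = 14.
Rancher 3: others sum to 73; max(0, 76 - 73) = 3.
Rancher 4: others sum to 50; max(0, 76 - 50) = 26.
Rancher 5: others sum to 65; max(0, 76 - 65) = 11.
Total collected = 18 + 14 + 3 + 26 + 11 = 72.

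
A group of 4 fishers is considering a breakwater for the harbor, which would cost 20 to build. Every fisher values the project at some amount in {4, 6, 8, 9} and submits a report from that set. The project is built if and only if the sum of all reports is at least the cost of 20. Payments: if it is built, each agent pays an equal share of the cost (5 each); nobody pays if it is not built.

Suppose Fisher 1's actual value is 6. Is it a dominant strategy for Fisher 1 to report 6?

Consider the case where Fisher 2 reports 4, Fisher 3 reports 4 and Fisher 4 reports 4.
Truthful report 6: project not built, utility 0.
Report 8 instead: project built, pays 5, utility 6 - 5 = 1.
Since 1 > 0, reporting 8 is strictly better here, so truthful reporting is not dominant.

No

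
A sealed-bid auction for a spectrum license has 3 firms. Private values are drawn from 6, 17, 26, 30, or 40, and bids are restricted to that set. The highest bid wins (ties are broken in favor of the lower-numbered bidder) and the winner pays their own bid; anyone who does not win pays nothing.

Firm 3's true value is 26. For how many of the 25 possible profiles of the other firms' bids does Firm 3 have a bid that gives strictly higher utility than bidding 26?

Others bid (6, 6): truth gives 0; bid 17 gives 9 > 0. Violating.
Others bid (6, 17): truth gives 0; no alternative beats it.
Others bid (6, 26): truth gives 0; no alternative beats it.
(Checking all 25 profiles: 1 has a profitable deviation, 24 do not.)

1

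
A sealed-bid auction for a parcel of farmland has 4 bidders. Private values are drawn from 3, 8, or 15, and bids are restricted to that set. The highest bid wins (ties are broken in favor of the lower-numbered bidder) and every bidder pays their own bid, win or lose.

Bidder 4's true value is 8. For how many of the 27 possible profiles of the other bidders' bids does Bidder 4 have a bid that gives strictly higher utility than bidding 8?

26

Others bid (3, 3, 8): truth gives -8; bid 3 gives -3 > -8. Violating.
Others bid (3, 3, 15): truth gives -8; bid 3 gives -3 > -8. Violating.
Others bid (3, 8, 3): truth gives -8; bid 3 gives -3 > -8. Violating.
Others bid (3, 8, 8): truth gives -8; bid 3 gives -3 > -8. Violating.
Others bid (3, 3, 3): truth gives 0; no alternative beats it.
(Checking all 27 profiles: 26 have a profitable deviation, 1 does not.)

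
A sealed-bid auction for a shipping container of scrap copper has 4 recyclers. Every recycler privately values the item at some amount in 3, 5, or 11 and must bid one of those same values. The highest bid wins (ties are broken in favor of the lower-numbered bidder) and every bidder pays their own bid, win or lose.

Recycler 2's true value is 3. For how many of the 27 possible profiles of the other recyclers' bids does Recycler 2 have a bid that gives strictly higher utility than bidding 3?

Others bid (3, 3, 3): truth gives -3; bid 5 gives -2 > -3. Violating.
Others bid (3, 3, 5): truth gives -3; bid 5 gives -2 > -3. Violating.
Others bid (3, 5, 3): truth gives -3; bid 5 gives -2 > -3. Violating.
Others bid (3, 5, 5): truth gives -3; bid 5 gives -2 > -3. Violating.
Others bid (3, 3, 11): truth gives -3; no alternative beats it.
Others bid (3, 5, 11): truth gives -3; no alternative beats it.
(Checking all 27 profiles: 4 have a profitable deviation, 23 do not.)

4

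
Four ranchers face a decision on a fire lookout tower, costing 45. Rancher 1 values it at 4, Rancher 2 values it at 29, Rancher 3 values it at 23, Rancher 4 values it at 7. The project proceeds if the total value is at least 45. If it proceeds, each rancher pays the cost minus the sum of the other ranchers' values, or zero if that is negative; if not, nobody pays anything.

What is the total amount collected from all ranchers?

16

Total value 63 ≥ cost 45, so it is built.
Rancher 1: others sum to 59; max(0, 45 - 59) = 0.
Rancher 2: others sum to 34; max(0, 45 - 34) = 11.
Rancher 3: others sum to 40; max(0, 45 - 40) = 5.
Rancher 4: others sum to 56; max(0, 45 - 56) = 0.
Total collected = 0 + 11 + 5 + 0 = 16.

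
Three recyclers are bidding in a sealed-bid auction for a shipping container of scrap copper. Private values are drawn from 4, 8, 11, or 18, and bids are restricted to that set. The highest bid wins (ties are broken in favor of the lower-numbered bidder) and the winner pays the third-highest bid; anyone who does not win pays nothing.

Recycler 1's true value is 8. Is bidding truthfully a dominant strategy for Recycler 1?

No

Consider the case where Recycler 2 bids 4 and Recycler 3 bids 11.
Truthful bid 8: loses, pays 0, utility 0.
Bid 11 instead: wins, pays 4, utility 8 - 4 = 4.
Since 4 > 0, bidding 11 is strictly better here, so truthful bidding is not dominant.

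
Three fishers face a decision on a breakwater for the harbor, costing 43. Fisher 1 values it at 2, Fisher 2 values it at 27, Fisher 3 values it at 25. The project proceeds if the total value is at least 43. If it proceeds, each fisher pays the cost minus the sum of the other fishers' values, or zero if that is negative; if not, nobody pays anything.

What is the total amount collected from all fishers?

Total value 54 ≥ cost 43, so it is built.
Fisher 1: others sum to 52; max(0, 43 - 52) = 0.
Fisher 2: others sum to 27; max(0, 43 - 27) = 16.
Fisher 3: others sum to 29; max(0, 43 - 29) = 14.
Total collected = 0 + 16 + 14 = 30.

30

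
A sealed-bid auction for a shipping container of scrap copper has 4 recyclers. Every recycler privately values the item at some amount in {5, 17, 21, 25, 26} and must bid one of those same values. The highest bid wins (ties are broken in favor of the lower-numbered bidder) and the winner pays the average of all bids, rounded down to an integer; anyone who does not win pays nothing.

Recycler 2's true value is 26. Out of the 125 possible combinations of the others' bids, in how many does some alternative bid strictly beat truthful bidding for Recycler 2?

Others bid (5, 5, 5): truth gives 16; bid 17 gives 18 > 16. Violating.
Others bid (5, 5, 17): truth gives 13; bid 17 gives 15 > 13. Violating.
Others bid (5, 5, 21): truth gives 12; bid 21 gives 13 > 12. Violating.
Others bid (5, 17, 5): truth gives 13; bid 17 gives 15 > 13. Violating.
Others bid (5, 5, 25): truth gives 11; no alternative beats it.
Others bid (5, 5, 26): truth gives 11; no alternative beats it.
(Checking all 125 profiles: 18 have a profitable deviation, 107 do not.)

18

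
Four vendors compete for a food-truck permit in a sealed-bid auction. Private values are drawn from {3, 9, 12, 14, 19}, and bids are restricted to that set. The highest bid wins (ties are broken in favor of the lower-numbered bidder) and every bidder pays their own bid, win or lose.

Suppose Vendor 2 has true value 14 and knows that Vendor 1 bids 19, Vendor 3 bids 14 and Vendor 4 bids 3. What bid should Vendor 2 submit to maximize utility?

Bid 3: loses but pays 3, utility -3.
Bid 9: loses but pays 9, utility -9.
Bid 12: loses but pays 12, utility -12.
Bid 14: loses but pays 14, utility -14.
Bid 19: loses but pays 19, utility -19.
The best choice is 3 with utility -3.

3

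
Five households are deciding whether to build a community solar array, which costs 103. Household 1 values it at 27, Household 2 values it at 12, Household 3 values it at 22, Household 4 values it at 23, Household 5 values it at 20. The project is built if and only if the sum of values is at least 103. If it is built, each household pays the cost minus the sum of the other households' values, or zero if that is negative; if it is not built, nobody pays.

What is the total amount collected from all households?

Total value 104 ≥ cost 103, so it is built.
Household 1: others sum to 77; max(0, 103 - 77) = 26.
Household 2: others sum to 92; max(0, 103 - 92) = 11.
Household 3: others sum to 82; max(0, 103 - 82) = 21.
Household 4: others sum to 81; max(0, 103 - 81) = 22.
Household 5: others sum to 84; max(0, 103 - 84) = 19.
Total collected = 26 + 11 + 21 + 22 + 19 = 99.

99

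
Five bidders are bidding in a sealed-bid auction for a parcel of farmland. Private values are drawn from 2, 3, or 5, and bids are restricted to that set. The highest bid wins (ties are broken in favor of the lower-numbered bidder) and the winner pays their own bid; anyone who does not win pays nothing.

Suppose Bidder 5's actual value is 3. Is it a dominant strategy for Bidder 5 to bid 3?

Yes

Check each profile of the others' bids and compare truth against every alternative bid.
Others bid (2, 2, 2, 2): truth gives 0, best alternative gives 0.
Others bid (2, 2, 2, 3): truth gives 0, best alternative gives 0.
Others bid (2, 2, 2, 5): truth gives 0, best alternative gives 0.
Others bid (2, 2, 3, 2): truth gives 0, best alternative gives 0.
Others bid (2, 2, 3, 3): truth gives 0, best alternative gives 0.
Others bid (2, 2, 3, 5): truth gives 0, best alternative gives 0.
(Remaining 75 profiles checked similarly; truth is weakly best in each.)
In every case the truthful bid is at least as good as any alternative, so it is a dominant strategy.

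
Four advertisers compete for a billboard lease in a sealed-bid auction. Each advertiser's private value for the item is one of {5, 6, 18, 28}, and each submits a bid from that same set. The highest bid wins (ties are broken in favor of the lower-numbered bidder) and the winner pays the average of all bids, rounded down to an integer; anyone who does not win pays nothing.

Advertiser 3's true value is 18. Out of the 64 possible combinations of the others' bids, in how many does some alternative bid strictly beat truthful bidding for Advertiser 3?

Others bid (5, 5, 5): truth gives 10; bid 6 gives 13 > 10. Violating.
Others bid (5, 5, 6): truth gives 10; bid 6 gives 13 > 10. Violating.
Others bid (5, 5, 28): truth gives 0; bid 28 gives 2 > 0. Violating.
Others bid (5, 6, 28): truth gives 0; bid 28 gives 2 > 0. Violating.
Others bid (5, 5, 18): truth gives 7; no alternative beats it.
Others bid (5, 6, 5): truth gives 10; no alternative beats it.
(Checking all 64 profiles: 20 have a profitable deviation, 44 do not.)

20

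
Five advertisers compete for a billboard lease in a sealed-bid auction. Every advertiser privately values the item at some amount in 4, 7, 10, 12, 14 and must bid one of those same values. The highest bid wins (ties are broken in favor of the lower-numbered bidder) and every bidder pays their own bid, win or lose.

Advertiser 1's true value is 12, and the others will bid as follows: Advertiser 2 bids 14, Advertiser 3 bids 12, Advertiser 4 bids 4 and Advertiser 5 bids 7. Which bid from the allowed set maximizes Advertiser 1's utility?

14

Bid 4: loses but pays 4, utility -4.
Bid 7: loses but pays 7, utility -7.
Bid 10: loses but pays 10, utility -10.
Bid 12: loses but pays 12, utility -12.
Bid 14: wins, pays 14, utility 12 - 14 = -2.
The best choice is 14 with utility -2.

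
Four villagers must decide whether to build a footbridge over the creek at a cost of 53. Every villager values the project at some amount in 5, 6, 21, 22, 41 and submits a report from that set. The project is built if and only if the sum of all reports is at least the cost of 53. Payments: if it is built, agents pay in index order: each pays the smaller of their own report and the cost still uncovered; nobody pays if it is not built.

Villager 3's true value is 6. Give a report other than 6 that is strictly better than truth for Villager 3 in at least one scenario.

5

Suppose Villager 1 reports 5, Villager 2 reports 5 and Villager 4 reports 41.
Report 6: project built, pays 6, utility 6 - 6 = 0.
Report 5: project built, pays 5, utility 6 - 5 = 1.
So reporting 5 beats truth here (1 > 0).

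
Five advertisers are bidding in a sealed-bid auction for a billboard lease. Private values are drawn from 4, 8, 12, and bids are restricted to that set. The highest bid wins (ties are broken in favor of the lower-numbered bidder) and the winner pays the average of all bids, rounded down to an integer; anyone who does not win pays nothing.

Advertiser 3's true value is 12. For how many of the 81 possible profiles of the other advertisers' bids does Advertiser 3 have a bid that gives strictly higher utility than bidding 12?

Others bid (4, 4, 4, 4): truth gives 7; bid 8 gives 8 > 7. Violating.
Others bid (4, 4, 4, 8): truth gives 6; bid 8 gives 7 > 6. Violating.
Others bid (4, 4, 8, 4): truth gives 6; bid 8 gives 7 > 6. Violating.
Others bid (4, 4, 8, 8): truth gives 5; bid 8 gives 6 > 5. Violating.
Others bid (4, 4, 4, 12): truth gives 5; no alternative beats it.
Others bid (4, 4, 8, 12): truth gives 4; no alternative beats it.
(Checking all 81 profiles: 4 have a profitable deviation, 77 do not.)

4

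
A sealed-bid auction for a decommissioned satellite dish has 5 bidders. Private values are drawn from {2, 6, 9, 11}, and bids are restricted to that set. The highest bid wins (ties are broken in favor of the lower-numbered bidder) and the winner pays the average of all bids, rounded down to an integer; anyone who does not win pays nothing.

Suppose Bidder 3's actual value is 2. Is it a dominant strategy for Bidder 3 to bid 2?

Check each profile of the others' bids and compare truth against every alternative bid.
Others bid (2, 2, 6, 6): truth gives 0, best alternative gives -2.
Others bid (2, 2, 2, 6): truth gives 0, best alternative gives -1.
Others bid (2, 2, 6, 2): truth gives 0, best alternative gives -1.
Others bid (2, 2, 2, 2): truth gives 0, best alternative gives 0.
Others bid (2, 2, 2, 9): truth gives 0, best alternative gives 0.
Others bid (2, 2, 2, 11): truth gives 0, best alternative gives 0.
(Remaining 250 profiles checked similarly; truth is weakly best in each.)
In every case the truthful bid is at least as good as any alternative, so it is a dominant strategy.

Yes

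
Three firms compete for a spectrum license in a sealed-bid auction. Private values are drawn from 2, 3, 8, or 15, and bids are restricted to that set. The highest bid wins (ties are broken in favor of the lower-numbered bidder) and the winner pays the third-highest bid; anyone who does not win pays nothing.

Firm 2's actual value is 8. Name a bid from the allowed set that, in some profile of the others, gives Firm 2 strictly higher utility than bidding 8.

15

Suppose Firm 1 bids 2 and Firm 3 bids 15.
Bid 8: loses, pays 0, utility 0.
Bid 15: wins, pays 2, utility 8 - 2 = 6.
So bidding 15 beats truth here (6 > 0).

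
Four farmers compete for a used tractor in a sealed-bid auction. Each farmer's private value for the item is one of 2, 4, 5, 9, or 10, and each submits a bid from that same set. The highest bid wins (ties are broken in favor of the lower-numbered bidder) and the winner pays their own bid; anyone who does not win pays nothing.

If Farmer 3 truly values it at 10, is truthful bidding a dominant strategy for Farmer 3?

Consider the case where Farmer 1 bids 2, Farmer 2 bids 2 and Farmer 4 bids 2.
Truthful bid 10: wins, pays 10, utility 10 - 10 = 0.
Bid 4 instead: wins, pays 4, utility 10 - 4 = 6.
Since 6 > 0, bidding 4 is strictly better here, so truthful bidding is not dominant.

No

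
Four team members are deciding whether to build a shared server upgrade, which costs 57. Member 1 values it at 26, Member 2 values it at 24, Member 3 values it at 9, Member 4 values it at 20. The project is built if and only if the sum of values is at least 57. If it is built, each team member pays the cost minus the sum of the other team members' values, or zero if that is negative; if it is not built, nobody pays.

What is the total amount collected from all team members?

6

Total value 79 ≥ cost 57, so it is built.
Member 1: others sum to 53; max(0, 57 - 53) = 4.
Member 2: others sum to 55; max(0, 57 - 55) = 2.
Member 3: others sum to 70; max(0, 57 - 70) = 0.
Member 4: others sum to 59; max(0, 57 - 59) = 0.
Total collected = 4 + 2 + 0 + 0 = 6.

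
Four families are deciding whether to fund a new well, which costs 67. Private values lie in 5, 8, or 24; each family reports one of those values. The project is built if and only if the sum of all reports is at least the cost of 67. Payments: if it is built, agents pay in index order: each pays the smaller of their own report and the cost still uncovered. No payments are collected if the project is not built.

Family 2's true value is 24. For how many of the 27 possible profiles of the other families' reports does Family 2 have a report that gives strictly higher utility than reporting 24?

Others report (24, 24, 24): truth gives 0; report 5 gives 19 > 0. Violating.
Others report (5, 5, 5): truth gives 0; no alternative beats it.
Others report (5, 5, 8): truth gives 0; no alternative beats it.
(Checking all 27 profiles: 1 has a profitable deviation, 26 do not.)

1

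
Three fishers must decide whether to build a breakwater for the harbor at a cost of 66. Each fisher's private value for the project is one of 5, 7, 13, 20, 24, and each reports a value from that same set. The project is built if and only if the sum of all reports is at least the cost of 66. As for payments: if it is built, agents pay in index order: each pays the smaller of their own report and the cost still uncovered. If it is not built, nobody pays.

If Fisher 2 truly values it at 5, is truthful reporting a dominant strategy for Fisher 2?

Check each profile of the others' reports and compare truth against every alternative report.
Others report (5, 5): truth gives 0, best alternative gives 0.
Others report (5, 7): truth gives 0, best alternative gives 0.
Others report (5, 13): truth gives 0, best alternative gives 0.
Others report (5, 20): truth gives 0, best alternative gives 0.
Others report (5, 24): truth gives 0, best alternative gives 0.
Others report (7, 5): truth gives 0, best alternative gives 0.
(Remaining 19 profiles checked similarly; truth is weakly best in each.)
In every case the truthful report is at least as good as any alternative, so it is a dominant strategy.

Yes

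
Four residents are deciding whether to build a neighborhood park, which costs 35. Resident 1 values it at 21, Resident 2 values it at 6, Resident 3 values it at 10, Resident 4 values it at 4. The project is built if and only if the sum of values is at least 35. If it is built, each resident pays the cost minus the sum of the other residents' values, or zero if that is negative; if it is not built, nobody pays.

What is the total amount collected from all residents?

19

Total value 41 ≥ cost 35, so it is built.
Resident 1: others sum to 20; max(0, 35 - 20) = 15.
Resident 2: others sum to 35; max(0, 35 - 35) = 0.
Resident 3: others sum to 31; max(0, 35 - 31) = 4.
Resident 4: others sum to 37; max(0, 35 - 37) = 0.
Total collected = 15 + 0 + 4 + 0 = 19.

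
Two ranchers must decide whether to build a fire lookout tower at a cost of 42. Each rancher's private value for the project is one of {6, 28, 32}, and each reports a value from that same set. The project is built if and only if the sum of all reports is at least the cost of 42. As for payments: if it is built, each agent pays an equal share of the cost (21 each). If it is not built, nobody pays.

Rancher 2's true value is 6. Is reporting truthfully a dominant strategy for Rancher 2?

Check each profile of the others' reports and compare truth against every alternative report.
Others report (28): truth gives 0, best alternative gives -15.
Others report (32): truth gives 0, best alternative gives -15.
Others report (6): truth gives 0, best alternative gives 0.
In every case the truthful report is at least as good as any alternative, so it is a dominant strategy.

Yes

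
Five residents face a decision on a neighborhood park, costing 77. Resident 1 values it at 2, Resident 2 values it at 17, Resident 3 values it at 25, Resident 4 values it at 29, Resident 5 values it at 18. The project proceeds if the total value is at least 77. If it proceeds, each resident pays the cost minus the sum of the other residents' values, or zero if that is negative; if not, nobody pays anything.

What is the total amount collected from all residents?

33

Total value 91 ≥ cost 77, so it is built.
Resident 1: others sum to 89; max(0, 77 - 89) = 0.
Resident 2: others sum to 74; max(0, 77 - 74) = 3.
Resident 3: others sum to 66; max(0, 77 - 66) = 11.
Resident 4: others sum to 62; max(0, 77 - 62) = 15.
Resident 5: others sum to 73; max(0, 77 - 73) = 4.
Total collected = 0 + 3 + 11 + 15 + 4 = 33.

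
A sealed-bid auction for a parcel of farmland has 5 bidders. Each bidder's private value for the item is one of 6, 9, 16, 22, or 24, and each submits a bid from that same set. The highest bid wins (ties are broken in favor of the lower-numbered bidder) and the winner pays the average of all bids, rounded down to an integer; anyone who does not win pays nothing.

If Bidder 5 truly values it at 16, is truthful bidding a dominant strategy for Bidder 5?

Consider the case where Bidder 1 bids 6, Bidder 2 bids 6, Bidder 3 bids 6 and Bidder 4 bids 6.
Truthful bid 16: wins, pays 8, utility 16 - 8 = 8.
Bid 9 instead: wins, pays 6, utility 16 - 6 = 10.
Since 10 > 8, bidding 9 is strictly better here, so truthful bidding is not dominant.

No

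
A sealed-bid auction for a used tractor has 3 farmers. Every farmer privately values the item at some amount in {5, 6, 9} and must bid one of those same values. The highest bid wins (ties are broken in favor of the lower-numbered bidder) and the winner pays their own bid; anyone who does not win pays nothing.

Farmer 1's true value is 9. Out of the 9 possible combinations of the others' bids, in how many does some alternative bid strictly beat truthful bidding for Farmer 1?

Others bid (5, 5): truth gives 0; bid 5 gives 4 > 0. Violating.
Others bid (5, 6): truth gives 0; bid 6 gives 3 > 0. Violating.
Others bid (6, 5): truth gives 0; bid 6 gives 3 > 0. Violating.
Others bid (6, 6): truth gives 0; bid 6 gives 3 > 0. Violating.
Others bid (5, 9): truth gives 0; no alternative beats it.
Others bid (6, 9): truth gives 0; no alternative beats it.
(Checking all 9 profiles: 4 have a profitable deviation, 5 do not.)

4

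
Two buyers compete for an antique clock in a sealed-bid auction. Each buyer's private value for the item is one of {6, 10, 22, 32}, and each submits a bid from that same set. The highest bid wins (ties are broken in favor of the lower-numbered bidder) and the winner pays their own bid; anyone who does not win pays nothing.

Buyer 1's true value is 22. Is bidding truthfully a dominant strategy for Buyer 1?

Consider the case where Buyer 2 bids 6.
Truthful bid 22: wins, pays 22, utility 22 - 22 = 0.
Bid 6 instead: wins, pays 6, utility 22 - 6 = 16.
Since 16 > 0, bidding 6 is strictly better here, so truthful bidding is not dominant.

No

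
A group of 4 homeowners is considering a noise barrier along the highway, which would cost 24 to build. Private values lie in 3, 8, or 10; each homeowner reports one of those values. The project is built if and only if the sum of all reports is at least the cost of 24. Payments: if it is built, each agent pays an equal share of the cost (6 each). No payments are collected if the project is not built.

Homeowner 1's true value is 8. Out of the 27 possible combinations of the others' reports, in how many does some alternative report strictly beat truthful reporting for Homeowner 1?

Others report (3, 3, 8): truth gives 0; report 10 gives 2 > 0. Violating.
Others report (3, 8, 3): truth gives 0; report 10 gives 2 > 0. Violating.
Others report (8, 3, 3): truth gives 0; report 10 gives 2 > 0. Violating.
Others report (3, 3, 3): truth gives 0; no alternative beats it.
Others report (3, 3, 10): truth gives 2; no alternative beats it.
(Checking all 27 profiles: 3 have a profitable deviation, 24 do not.)

3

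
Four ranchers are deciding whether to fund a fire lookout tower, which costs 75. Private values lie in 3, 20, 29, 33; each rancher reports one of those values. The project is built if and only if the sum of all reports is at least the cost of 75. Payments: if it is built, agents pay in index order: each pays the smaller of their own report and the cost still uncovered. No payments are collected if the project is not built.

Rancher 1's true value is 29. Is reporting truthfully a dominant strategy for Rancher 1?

No

Consider the case where Rancher 2 reports 3, Rancher 3 reports 20 and Rancher 4 reports 33.
Truthful report 29: project built, pays 29, utility 29 - 29 = 0.
Report 20 instead: project built, pays 20, utility 29 - 20 = 9.
Since 9 > 0, reporting 20 is strictly better here, so truthful reporting is not dominant.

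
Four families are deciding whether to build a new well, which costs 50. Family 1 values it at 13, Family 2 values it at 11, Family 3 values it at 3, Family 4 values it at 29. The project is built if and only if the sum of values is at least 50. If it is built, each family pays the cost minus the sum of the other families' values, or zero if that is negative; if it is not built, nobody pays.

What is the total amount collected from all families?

35

Total value 56 ≥ cost 50, so it is built.
Family 1: others sum to 43; max(0, 50 - 43) = 7.
Family 2: others sum to 45; max(0, 50 - 45) = 5.
Family 3: others sum to 53; max(0, 50 - 53) = 0.
Family 4: others sum to 27; max(0, 50 - 27) = 23.
Total collected = 7 + 5 + 0 + 23 = 35.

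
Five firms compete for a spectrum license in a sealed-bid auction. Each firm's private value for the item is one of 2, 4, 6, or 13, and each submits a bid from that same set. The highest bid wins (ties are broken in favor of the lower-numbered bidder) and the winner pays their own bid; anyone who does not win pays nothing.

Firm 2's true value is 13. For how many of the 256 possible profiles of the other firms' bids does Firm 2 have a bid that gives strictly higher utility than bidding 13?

54

Others bid (2, 2, 2, 2): truth gives 0; bid 4 gives 9 > 0. Violating.
Others bid (2, 2, 2, 4): truth gives 0; bid 4 gives 9 > 0. Violating.
Others bid (2, 2, 2, 6): truth gives 0; bid 6 gives 7 > 0. Violating.
Others bid (2, 2, 4, 2): truth gives 0; bid 4 gives 9 > 0. Violating.
Others bid (2, 2, 2, 13): truth gives 0; no alternative beats it.
Others bid (2, 2, 4, 13): truth gives 0; no alternative beats it.
(Checking all 256 profiles: 54 have a profitable deviation, 202 do not.)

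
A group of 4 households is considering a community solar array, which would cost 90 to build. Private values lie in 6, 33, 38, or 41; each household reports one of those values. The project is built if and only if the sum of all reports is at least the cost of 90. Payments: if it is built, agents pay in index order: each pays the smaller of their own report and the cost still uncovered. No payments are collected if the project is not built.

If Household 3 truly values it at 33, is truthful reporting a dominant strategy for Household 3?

No

Consider the case where Household 1 reports 6, Household 2 reports 38 and Household 4 reports 41.
Truthful report 33: project built, pays 33, utility 33 - 33 = 0.
Report 6 instead: project built, pays 6, utility 33 - 6 = 27.
Since 27 > 0, reporting 6 is strictly better here, so truthful reporting is not dominant.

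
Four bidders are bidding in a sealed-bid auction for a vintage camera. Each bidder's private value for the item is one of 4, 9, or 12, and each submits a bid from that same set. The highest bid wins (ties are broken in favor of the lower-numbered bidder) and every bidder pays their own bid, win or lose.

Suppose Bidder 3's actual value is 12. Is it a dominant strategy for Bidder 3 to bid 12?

No

Consider the case where Bidder 1 bids 4, Bidder 2 bids 4 and Bidder 4 bids 4.
Truthful bid 12: wins, pays 12, utility 12 - 12 = 0.
Bid 9 instead: wins, pays 9, utility 12 - 9 = 3.
Since 3 > 0, bidding 9 is strictly better here, so truthful bidding is not dominant.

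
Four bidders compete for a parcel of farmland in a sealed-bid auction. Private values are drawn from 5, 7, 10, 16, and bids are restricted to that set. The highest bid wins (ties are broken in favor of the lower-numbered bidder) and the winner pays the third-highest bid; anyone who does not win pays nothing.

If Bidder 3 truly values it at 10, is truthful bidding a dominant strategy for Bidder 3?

Consider the case where Bidder 1 bids 5, Bidder 2 bids 5 and Bidder 4 bids 16.
Truthful bid 10: loses, pays 0, utility 0.
Bid 16 instead: wins, pays 5, utility 10 - 5 = 5.
Since 5 > 0, bidding 16 is strictly better here, so truthful bidding is not dominant.

No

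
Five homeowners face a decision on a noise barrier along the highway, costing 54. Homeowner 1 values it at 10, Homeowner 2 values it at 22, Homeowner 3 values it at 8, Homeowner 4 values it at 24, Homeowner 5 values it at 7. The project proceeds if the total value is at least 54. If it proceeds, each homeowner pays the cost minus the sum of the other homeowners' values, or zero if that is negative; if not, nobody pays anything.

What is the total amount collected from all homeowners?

Total value 71 ≥ cost 54, so it is built.
Homeowner 1: others sum to 61; max(0, 54 - 61) = 0.
Homeowner 2: others sum to 49; max(0, 54 - 49) = 5.
Homeowner 3: others sum to 63; max(0, 54 - 63) = 0.
Homeowner 4: others sum to 47; max(0, 54 - 47) = 7.
Homeowner 5: others sum to 64; max(0, 54 - 64) = 0.
Total collected = 0 + 5 + 0 + 7 + 0 = 12.

12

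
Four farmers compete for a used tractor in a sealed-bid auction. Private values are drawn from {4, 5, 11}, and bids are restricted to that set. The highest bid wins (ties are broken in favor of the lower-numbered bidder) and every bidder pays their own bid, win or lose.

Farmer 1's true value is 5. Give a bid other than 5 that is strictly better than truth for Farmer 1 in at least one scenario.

4

Suppose Farmer 2 bids 4, Farmer 3 bids 4 and Farmer 4 bids 4.
Bid 5: wins, pays 5, utility 5 - 5 = 0.
Bid 4: wins, pays 4, utility 5 - 4 = 1.
So bidding 4 beats truth here (1 > 0).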